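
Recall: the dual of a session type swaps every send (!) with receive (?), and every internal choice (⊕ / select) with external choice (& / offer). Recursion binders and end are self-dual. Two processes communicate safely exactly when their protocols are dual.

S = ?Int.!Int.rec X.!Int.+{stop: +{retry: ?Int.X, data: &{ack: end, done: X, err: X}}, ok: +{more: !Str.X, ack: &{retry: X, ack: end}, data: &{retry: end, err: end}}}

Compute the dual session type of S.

!Int.?Int.rec X.?Int.&{stop: &{retry: !Int.X, data: +{ack: end, done: X, err: X}}, ok: &{more: ?Str.X, ack: +{retry: X, ack: end}, data: +{retry: end, err: end}}}

?Int = !Int
  !Int = ?Int
    rec X = rec X  (rec unchanged)
      !Int = ?Int
        +{stop,ok} = &{stop,ok}  (internal→external)
          case stop:
            +{retry,data} = &{retry,data}  (internal→external)
              case retry:
                ?Int = !Int
                  dual(X) = X
              case data:
                &{ack,done,err} = +{ack,done,err}  (offer→select)
                  case ack:
                    dual(end) = end
                  case done:
                    dual(X) = X
                  case err:
                    dual(X) = X
          case ok:
            +{more,ack,data} = &{more,ack,data}  (internal→external)
              case more:
                !Str = ?Str
                  dual(X) = X
              case ack:
                &{retry,ack} = +{retry,ack}  (offer→select)
                  case retry:
                    dual(X) = X
                  case ack:
                    dual(end) = end
              case data:
                &{retry,err} = +{retry,err}  (offer→select)
                  case retry:
                    dual(end) = end
                  case err:
                    dual(end) = end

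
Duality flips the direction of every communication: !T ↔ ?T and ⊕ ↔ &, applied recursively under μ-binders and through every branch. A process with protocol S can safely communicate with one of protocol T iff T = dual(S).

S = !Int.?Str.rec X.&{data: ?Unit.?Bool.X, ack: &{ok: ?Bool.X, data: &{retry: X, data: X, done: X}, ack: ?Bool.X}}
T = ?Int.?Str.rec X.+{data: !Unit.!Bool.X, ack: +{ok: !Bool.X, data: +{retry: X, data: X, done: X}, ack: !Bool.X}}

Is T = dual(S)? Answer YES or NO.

!Int ‖ ?Int  ✓
  ?Str ‖ ?Str  ✗ same direction on both sides — not dual

NO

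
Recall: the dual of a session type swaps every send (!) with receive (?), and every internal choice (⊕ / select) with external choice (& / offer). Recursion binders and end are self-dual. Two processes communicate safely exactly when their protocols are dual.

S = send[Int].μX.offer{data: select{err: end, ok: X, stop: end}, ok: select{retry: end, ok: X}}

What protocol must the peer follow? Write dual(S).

recv[Int].μX.select{data: offer{err: end, ok: X, stop: end}, ok: offer{retry: end, ok: X}}

send[Int] ↦ recv[Int]
  μX ↦ μX  (μ self-dual)
    offer{data,ok} ↦ select{data,ok}  (external→internal)
      [data]
        select{err,ok,stop} ↦ offer{err,ok,stop}  (⊕→&)
          [err]
            dual(end) = end
          [ok]
            dual(X) = X
          [stop]
            dual(end) = end
      [ok]
        select{retry,ok} ↦ offer{retry,ok}  (⊕→&)
          [retry]
            dual(end) = end
          [ok]
            dual(X) = X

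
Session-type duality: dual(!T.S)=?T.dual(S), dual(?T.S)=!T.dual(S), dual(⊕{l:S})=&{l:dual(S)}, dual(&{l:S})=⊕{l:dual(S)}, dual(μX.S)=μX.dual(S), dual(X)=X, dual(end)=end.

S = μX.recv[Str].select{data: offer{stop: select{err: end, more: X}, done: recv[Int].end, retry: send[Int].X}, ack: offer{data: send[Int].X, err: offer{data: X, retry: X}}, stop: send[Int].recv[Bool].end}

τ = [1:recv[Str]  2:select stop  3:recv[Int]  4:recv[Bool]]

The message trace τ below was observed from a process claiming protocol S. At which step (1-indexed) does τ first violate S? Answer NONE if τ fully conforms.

3

@1 recv[Str]  ok  state: select{data: offer{stop: select{err: end, more: μX.…}, done: recv[Int].end, retry: send[Int].μX.…}, ack: offer{data: send[Int].μX.…, err: offer{data: μX.…, retry: μX.…}}, stop: send[Int].recv[Bool].end}
@2 select stop  ok  state: send[Int].recv[Bool].end
@3 got recv[Int], protocol expects send[Int]  ✗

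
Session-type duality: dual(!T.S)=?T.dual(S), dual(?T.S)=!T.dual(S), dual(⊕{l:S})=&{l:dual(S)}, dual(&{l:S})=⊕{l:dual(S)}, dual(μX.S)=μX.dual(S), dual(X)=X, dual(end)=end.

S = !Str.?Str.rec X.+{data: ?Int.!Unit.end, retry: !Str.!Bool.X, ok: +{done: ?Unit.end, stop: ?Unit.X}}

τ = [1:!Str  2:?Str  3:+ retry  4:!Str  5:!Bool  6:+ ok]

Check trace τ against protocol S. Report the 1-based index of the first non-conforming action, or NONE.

[1] !Str  match  state: ?Str.rec X.…
[2] ?Str  match  state: rec X.…
[3] + retry  match  state: !Str.!Bool.rec X.…
[4] !Str  match  state: !Bool.rec X.…
[5] !Bool  match  state: rec X.…
[6] + ok  match  state: +{done: ?Unit.end, stop: ?Unit.rec X.…}
trace exhausted — no violation

NONE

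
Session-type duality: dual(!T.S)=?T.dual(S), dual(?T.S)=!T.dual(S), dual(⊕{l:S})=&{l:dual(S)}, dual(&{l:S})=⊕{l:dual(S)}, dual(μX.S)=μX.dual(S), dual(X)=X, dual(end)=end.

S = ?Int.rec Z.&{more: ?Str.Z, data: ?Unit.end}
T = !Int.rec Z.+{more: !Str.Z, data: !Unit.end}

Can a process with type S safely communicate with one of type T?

YES

?Int ‖ !Int  ok
  rec Z ‖ rec Z  ok (rec unchanged)
    &{more,data} ‖ +{more,data}  ok label sets agree
      [more]
        ?Str ‖ !Str  ok
          Z ‖ Z  ok
      [data]
        ?Unit ‖ !Unit  ok
          end ‖ end  ok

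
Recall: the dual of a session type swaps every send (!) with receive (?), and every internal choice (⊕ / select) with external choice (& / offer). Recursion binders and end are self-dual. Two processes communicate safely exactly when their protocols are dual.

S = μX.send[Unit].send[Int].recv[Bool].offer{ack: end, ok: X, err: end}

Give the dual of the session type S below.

μX.recv[Unit].recv[Int].send[Bool].select{ack: end, ok: X, err: end}

μX ↦ μX  (binder kept)
  send[Unit] ↦ recv[Unit]
    send[Int] ↦ recv[Int]
      recv[Bool] ↦ send[Bool]
        offer{ack,ok,err} ↦ select{ack,ok,err}  (&→⊕)
          [ack]
            end ↦ end
          [ok]
            X ↦ X
          [err]
            end ↦ end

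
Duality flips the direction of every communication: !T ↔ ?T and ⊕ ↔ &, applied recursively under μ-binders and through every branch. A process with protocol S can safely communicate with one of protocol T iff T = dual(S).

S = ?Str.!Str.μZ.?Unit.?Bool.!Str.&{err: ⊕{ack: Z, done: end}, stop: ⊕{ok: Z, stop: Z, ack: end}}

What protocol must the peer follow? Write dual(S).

?Str = !Str
  !Str = ?Str
    μZ = μZ  (binder kept)
      ?Unit = !Unit
        ?Bool = !Bool
          !Str = ?Str
            &{err,stop} = ⊕{err,stop}  (offer→select)
              • err:
                ⊕{ack,done} = &{ack,done}  (select→offer)
                  • ack:
                    dual(Z) = Z
                  • done:
                    dual(end) = end
              • stop:
                ⊕{ok,stop,ack} = &{ok,stop,ack}  (select→offer)
                  • ok:
                    dual(Z) = Z
                  • stop:
                    dual(Z) = Z
                  • ack:
                    dual(end) = end

!Str.?Str.μZ.!Unit.!Bool.?Str.⊕{err: &{ack: Z, done: end}, stop: &{ok: Z, stop: Z, ack: end}}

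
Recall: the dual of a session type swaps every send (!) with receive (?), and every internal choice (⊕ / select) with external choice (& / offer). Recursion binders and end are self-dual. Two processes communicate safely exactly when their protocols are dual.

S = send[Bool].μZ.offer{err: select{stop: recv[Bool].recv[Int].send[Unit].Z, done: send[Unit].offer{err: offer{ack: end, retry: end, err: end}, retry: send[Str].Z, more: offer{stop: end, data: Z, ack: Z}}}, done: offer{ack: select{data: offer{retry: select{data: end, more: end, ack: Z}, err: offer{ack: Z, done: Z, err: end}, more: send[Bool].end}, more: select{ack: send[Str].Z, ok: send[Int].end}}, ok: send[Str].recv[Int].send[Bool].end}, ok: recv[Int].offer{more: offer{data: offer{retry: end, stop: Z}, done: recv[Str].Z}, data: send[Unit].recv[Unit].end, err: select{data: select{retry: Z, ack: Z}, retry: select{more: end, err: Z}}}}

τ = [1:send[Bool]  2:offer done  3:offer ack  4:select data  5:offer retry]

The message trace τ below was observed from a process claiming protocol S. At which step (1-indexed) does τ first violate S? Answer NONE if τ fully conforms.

@1 send[Bool]  ✓  state: μZ.…
@2 offer done  ✓  state: offer{ack: select{data: offer{retry: select{data: end, more: end, ack: μZ.…}, err: offer{ack: μZ.…, done: μZ.…, err: end}, more: send[Bool].end}, more: select{ack: send[Str].μZ.…, ok: send[Int].end}}, ok: send[Str].recv[Int].send[Bool].end}
@3 offer ack  ✓  state: select{data: offer{retry: select{data: end, more: end, ack: μZ.…}, err: offer{ack: μZ.…, done: μZ.…, err: end}, more: send[Bool].end}, more: select{ack: send[Str].μZ.…, ok: send[Int].end}}
@4 select data  ✓  state: offer{retry: select{data: end, more: end, ack: μZ.…}, err: offer{ack: μZ.…, done: μZ.…, err: end}, more: send[Bool].end}
@5 offer retry  ✓  state: select{data: end, more: end, ack: μZ.…}
τ conforms to S (length 5)

NONE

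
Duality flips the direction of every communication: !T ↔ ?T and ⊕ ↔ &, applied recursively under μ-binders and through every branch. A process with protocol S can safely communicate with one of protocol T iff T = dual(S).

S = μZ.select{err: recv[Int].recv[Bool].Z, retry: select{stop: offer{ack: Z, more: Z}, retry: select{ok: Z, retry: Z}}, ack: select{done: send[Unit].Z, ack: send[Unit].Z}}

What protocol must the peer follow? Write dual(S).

μZ.offer{err: send[Int].send[Bool].Z, retry: offer{stop: select{ack: Z, more: Z}, retry: offer{ok: Z, retry: Z}}, ack: offer{done: recv[Unit].Z, ack: recv[Unit].Z}}

μZ = μZ  (binder kept)
  select{err,retry,ack} = offer{err,retry,ack}  (select→offer)
    case err:
      recv[Int] = send[Int]
        recv[Bool] = send[Bool]
          Z ↦ Z
    case retry:
      select{stop,retry} = offer{stop,retry}  (select→offer)
        case stop:
          offer{ack,more} = select{ack,more}  (offer→select)
            case ack:
              Z ↦ Z
            case more:
              Z ↦ Z
        case retry:
          select{ok,retry} = offer{ok,retry}  (select→offer)
            case ok:
              Z ↦ Z
            case retry:
              Z ↦ Z
    case ack:
      select{done,ack} = offer{done,ack}  (select→offer)
        case done:
          send[Unit] = recv[Unit]
            Z ↦ Z
        case ack:
          send[Unit] = recv[Unit]
            Z ↦ Z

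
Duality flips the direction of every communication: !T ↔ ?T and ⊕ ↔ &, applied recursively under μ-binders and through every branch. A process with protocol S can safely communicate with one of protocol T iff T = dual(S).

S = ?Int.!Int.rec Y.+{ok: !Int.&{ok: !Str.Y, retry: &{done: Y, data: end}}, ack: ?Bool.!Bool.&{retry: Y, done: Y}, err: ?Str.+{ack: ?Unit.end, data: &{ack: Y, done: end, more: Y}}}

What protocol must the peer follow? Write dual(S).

!Int.?Int.rec Y.&{ok: ?Int.+{ok: ?Str.Y, retry: +{done: Y, data: end}}, ack: !Bool.?Bool.+{retry: Y, done: Y}, err: !Str.&{ack: !Unit.end, data: +{ack: Y, done: end, more: Y}}}

?Int = !Int
  !Int = ?Int
    rec Y = rec Y  (μ self-dual)
      +{ok,ack,err} = &{ok,ack,err}  (⊕→&)
        case ok:
          !Int = ?Int
            &{ok,retry} = +{ok,retry}  (&→⊕)
              case ok:
                !Str = ?Str
                  dual(Y) = Y
              case retry:
                &{done,data} = +{done,data}  (&→⊕)
                  case done:
                    dual(Y) = Y
                  case data:
                    dual(end) = end
        case ack:
          ?Bool = !Bool
            !Bool = ?Bool
              &{retry,done} = +{retry,done}  (&→⊕)
                case retry:
                  dual(Y) = Y
                case done:
                  dual(Y) = Y
        case err:
          ?Str = !Str
            +{ack,data} = &{ack,data}  (⊕→&)
              case ack:
                ?Unit = !Unit
                  dual(end) = end
              case data:
                &{ack,done,more} = +{ack,done,more}  (&→⊕)
                  case ack:
                    dual(Y) = Y
                  case done:
                    dual(end) = end
                  case more:
                    dual(Y) = Y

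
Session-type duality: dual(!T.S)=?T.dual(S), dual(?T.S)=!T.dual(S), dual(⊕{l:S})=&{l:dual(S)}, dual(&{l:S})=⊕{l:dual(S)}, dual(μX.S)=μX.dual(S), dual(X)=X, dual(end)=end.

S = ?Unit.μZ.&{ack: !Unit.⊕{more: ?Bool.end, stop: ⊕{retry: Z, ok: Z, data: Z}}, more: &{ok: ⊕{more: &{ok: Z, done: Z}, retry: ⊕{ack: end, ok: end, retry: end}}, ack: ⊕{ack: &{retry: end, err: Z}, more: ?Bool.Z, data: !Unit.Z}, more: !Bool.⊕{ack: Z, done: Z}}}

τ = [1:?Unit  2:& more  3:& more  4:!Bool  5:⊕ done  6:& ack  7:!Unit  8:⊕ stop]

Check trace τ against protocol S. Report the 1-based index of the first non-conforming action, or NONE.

[1] ?Unit  match  cont: μZ.…
[2] & more  match  cont: &{ok: ⊕{more: &{ok: μZ.…, done: μZ.…}, retry: ⊕{ack: end, ok: end, retry: end}}, ack: ⊕{ack: &{retry: end, err: μZ.…}, more: ?Bool.μZ.…, data: !Unit.μZ.…}, more: !Bool.⊕{ack: μZ.…, done: μZ.…}}
[3] & more  match  cont: !Bool.⊕{ack: μZ.…, done: μZ.…}
[4] !Bool  match  cont: ⊕{ack: μZ.…, done: μZ.…}
[5] ⊕ done  match  cont: μZ.…
[6] & ack  match  cont: !Unit.⊕{more: ?Bool.end, stop: ⊕{retry: μZ.…, ok: μZ.…, data: μZ.…}}
[7] !Unit  match  cont: ⊕{more: ?Bool.end, stop: ⊕{retry: μZ.…, ok: μZ.…, data: μZ.…}}
[8] ⊕ stop  match  cont: ⊕{retry: μZ.…, ok: μZ.…, data: μZ.…}
τ conforms to S (length 8)

NONE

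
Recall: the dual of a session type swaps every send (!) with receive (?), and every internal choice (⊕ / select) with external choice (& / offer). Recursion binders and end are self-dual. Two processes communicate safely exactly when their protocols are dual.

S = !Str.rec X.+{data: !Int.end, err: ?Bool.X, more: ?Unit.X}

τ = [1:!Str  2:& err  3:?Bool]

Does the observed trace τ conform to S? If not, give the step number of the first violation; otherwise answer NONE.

2

[1] !Str  ok  now at rec X.…
[2] got & err, protocol expects + data or + err or + more  ✗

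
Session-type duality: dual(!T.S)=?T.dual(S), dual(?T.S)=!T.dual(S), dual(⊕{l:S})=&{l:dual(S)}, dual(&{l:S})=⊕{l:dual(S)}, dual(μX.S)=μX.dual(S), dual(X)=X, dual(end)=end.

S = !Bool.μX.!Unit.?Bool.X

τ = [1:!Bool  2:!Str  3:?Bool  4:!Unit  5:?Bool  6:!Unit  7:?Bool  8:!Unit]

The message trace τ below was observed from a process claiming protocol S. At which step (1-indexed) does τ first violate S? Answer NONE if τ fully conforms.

step 1: !Bool  match  state: μX.…
step 2: got !Str, protocol expects !Unit  ✗

2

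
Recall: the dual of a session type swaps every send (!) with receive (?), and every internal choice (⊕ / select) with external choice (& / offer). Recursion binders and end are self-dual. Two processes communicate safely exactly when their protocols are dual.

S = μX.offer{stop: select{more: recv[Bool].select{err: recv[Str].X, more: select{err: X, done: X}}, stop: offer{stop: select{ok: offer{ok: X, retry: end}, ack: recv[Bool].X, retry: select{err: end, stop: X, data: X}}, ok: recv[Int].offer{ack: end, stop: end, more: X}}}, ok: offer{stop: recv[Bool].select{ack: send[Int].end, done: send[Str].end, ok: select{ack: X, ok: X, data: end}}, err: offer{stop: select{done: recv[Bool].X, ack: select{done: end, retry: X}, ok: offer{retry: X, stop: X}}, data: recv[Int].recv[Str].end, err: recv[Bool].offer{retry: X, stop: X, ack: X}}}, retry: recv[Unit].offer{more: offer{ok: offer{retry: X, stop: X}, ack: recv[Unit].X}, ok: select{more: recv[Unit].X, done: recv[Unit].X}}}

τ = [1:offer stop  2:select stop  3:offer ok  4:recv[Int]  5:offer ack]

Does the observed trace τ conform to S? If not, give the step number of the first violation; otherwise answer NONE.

NONE

[1] offer stop  match  state: select{more: recv[Bool].select{err: recv[Str].μX.…, more: select{err: μX.…, done: μX.…}}, stop: offer{stop: select{ok: offer{ok: μX.…, retry: end}, ack: recv[Bool].μX.…, retry: select{err: end, stop: μX.…, data: μX.…}}, ok: recv[Int].offer{ack: end, stop: end, more: μX.…}}}
[2] select stop  match  state: offer{stop: select{ok: offer{ok: μX.…, retry: end}, ack: recv[Bool].μX.…, retry: select{err: end, stop: μX.…, data: μX.…}}, ok: recv[Int].offer{ack: end, stop: end, more: μX.…}}
[3] offer ok  match  state: recv[Int].offer{ack: end, stop: end, more: μX.…}
[4] recv[Int]  match  state: offer{ack: end, stop: end, more: μX.…}
[5] offer ack  match  state: end
τ conforms to S (length 5)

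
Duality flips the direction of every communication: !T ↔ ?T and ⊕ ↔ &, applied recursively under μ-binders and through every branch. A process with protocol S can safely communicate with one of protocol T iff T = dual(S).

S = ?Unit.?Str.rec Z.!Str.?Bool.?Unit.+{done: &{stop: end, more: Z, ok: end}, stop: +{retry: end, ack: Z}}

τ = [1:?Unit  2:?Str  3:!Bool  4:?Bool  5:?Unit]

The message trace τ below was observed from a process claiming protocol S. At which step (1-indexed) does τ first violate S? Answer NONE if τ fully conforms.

@1 ?Unit  ✓  now at ?Str.rec Z.…
@2 ?Str  ✓  now at rec Z.…
@3 got !Bool, protocol expects !Str  ✗

3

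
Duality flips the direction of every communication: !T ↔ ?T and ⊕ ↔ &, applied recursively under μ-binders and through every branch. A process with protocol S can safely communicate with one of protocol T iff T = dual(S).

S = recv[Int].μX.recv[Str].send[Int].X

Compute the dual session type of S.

recv[Int] → send[Int]
  μX → μX  (μ self-dual)
    recv[Str] → send[Str]
      send[Int] → recv[Int]
        X self-dual

send[Int].μX.send[Str].recv[Int].X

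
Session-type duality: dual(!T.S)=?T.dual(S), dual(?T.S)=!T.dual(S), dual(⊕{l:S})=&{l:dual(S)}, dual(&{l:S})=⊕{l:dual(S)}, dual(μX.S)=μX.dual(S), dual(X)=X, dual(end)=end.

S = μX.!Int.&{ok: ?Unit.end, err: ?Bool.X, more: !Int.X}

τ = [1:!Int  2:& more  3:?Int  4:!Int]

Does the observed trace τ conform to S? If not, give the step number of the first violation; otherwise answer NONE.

3

@1 !Int  ok  state: &{ok: ?Unit.end, err: ?Bool.μX.…, more: !Int.μX.…}
@2 & more  ok  state: !Int.μX.…
@3 got ?Int, protocol expects !Int  ✗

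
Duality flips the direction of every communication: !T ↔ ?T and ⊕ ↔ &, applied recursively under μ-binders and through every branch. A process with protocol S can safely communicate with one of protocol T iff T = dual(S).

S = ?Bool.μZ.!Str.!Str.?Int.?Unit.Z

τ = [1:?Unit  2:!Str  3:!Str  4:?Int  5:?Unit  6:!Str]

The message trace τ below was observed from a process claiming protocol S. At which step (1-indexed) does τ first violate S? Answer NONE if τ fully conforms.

1

step 1: got ?Unit, protocol expects ?Bool  ✗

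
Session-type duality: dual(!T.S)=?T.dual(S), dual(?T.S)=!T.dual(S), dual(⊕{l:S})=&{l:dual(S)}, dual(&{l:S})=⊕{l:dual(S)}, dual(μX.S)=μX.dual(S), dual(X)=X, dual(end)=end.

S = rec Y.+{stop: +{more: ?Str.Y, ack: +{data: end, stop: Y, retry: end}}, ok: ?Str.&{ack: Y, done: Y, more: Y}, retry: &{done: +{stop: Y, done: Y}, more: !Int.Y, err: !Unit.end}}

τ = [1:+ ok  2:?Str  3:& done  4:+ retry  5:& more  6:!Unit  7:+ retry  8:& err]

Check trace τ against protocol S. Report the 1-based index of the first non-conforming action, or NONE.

@1 + ok  ok  residual = ?Str.&{ack: rec Y.…, done: rec Y.…, more: rec Y.…}
@2 ?Str  ok  residual = &{ack: rec Y.…, done: rec Y.…, more: rec Y.…}
@3 & done  ok  residual = rec Y.…
@4 + retry  ok  residual = &{done: +{stop: rec Y.…, done: rec Y.…}, more: !Int.rec Y.…, err: !Unit.end}
@5 & more  ok  residual = !Int.rec Y.…
@6 got !Unit, protocol expects !Int  ✗

6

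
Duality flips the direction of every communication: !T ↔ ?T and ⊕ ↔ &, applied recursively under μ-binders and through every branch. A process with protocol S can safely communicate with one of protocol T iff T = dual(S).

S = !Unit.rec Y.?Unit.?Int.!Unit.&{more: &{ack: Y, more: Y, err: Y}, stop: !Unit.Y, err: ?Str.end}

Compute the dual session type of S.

?Unit.rec Y.!Unit.!Int.?Unit.+{more: +{ack: Y, more: Y, err: Y}, stop: ?Unit.Y, err: !Str.end}

!Unit = ?Unit
  rec Y = rec Y  (μ self-dual)
    ?Unit = !Unit
      ?Int = !Int
        !Unit = ?Unit
          &{more,stop,err} = +{more,stop,err}  (&→⊕)
            case more:
              &{ack,more,err} = +{ack,more,err}  (&→⊕)
                case ack:
                  Y ↦ Y
                case more:
                  Y ↦ Y
                case err:
                  Y ↦ Y
            case stop:
              !Unit = ?Unit
                Y ↦ Y
            case err:
              ?Str = !Str
                end ↦ end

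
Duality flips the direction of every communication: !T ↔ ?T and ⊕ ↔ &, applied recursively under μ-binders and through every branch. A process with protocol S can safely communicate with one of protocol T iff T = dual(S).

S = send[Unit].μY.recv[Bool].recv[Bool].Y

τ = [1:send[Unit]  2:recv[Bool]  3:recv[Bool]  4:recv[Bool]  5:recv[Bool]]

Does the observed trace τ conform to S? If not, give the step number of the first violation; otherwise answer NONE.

NONE

[1] send[Unit]  ok  now at μY.…
[2] recv[Bool]  ok  now at recv[Bool].μY.…
[3] recv[Bool]  ok  now at μY.…
[4] recv[Bool]  ok  now at recv[Bool].μY.…
[5] recv[Bool]  ok  now at μY.…
τ conforms to S (length 5)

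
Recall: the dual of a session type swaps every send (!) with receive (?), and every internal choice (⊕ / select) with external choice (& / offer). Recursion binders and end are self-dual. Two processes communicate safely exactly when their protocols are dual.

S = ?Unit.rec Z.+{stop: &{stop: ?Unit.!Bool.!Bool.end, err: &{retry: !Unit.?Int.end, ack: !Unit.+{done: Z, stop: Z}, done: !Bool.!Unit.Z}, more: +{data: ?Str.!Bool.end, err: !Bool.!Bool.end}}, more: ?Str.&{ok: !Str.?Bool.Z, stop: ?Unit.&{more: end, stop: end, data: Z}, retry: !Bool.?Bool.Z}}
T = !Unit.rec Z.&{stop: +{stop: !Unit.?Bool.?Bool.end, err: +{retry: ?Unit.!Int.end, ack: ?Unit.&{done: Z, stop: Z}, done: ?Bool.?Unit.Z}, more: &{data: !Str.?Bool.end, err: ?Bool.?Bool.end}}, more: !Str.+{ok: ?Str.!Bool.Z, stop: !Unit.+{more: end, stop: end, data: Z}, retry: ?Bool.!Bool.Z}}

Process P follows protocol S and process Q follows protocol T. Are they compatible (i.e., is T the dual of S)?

?Unit | !Unit  match
  rec Z | rec Z  match (binder kept)
    +{stop,more} | &{stop,more}  match label sets agree
      case stop:
        &{stop,err,more} | +{stop,err,more}  match label sets agree
          case stop:
            ?Unit | !Unit  match
              !Bool | ?Bool  match
                !Bool | ?Bool  match
                  end | end  match
          case err:
            &{retry,ack,done} | +{retry,ack,done}  match label sets agree
              case retry:
                !Unit | ?Unit  match
                  ?Int | !Int  match
                    end | end  match
              case ack:
                !Unit | ?Unit  match
                  +{done,stop} | &{done,stop}  match label sets agree
                    case done:
                      Z | Z  match
                    case stop:
                      Z | Z  match
              case done:
                !Bool | ?Bool  match
                  !Unit | ?Unit  match
                    Z | Z  match
          case more:
            +{data,err} | &{data,err}  match label sets agree
              case data:
                ?Str | !Str  match
                  !Bool | ?Bool  match
                    end | end  match
              case err:
                !Bool | ?Bool  match
                  !Bool | ?Bool  match
                    end | end  match
      case more:
        ?Str | !Str  match
          &{ok,stop,retry} | +{ok,stop,retry}  match label sets agree
            case ok:
              !Str | ?Str  match
                ?Bool | !Bool  match
                  Z | Z  match
            case stop:
              ?Unit | !Unit  match
                &{more,stop,data} | +{more,stop,data}  match label sets agree
                  case more:
                    end | end  match
                  case stop:
                    end | end  match
                  case data:
                    Z | Z  match
            case retry:
              !Bool | ?Bool  match
                ?Bool | !Bool  match
                  Z | Z  match

YES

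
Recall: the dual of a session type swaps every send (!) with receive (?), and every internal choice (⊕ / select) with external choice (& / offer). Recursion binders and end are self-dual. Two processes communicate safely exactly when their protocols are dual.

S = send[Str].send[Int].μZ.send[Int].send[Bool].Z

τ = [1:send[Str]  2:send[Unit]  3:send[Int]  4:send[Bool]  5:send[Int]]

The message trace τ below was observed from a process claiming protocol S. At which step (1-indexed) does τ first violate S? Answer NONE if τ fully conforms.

2

@1 send[Str]  ✓  residual = send[Int].μZ.…
@2 got send[Unit], protocol expects send[Int]  ✗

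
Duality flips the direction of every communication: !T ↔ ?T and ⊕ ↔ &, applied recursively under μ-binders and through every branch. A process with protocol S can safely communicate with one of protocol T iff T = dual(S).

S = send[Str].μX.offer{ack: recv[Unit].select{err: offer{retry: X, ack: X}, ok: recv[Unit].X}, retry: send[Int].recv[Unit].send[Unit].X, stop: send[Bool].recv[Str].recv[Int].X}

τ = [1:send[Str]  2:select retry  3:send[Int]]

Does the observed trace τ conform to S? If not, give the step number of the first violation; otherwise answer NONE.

2

@1 send[Str]  ok  state: μX.…
@2 got select retry, protocol expects offer ack or offer retry or offer stop  ✗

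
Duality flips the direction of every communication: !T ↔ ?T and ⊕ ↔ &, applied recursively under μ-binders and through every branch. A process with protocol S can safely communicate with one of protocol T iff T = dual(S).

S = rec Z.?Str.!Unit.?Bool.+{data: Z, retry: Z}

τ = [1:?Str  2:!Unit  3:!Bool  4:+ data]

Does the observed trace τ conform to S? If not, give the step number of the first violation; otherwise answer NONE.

@1 ?Str  match  cont: !Unit.?Bool.+{data: rec Z.…, retry: rec Z.…}
@2 !Unit  match  cont: ?Bool.+{data: rec Z.…, retry: rec Z.…}
@3 got !Bool, protocol expects ?Bool  ✗

3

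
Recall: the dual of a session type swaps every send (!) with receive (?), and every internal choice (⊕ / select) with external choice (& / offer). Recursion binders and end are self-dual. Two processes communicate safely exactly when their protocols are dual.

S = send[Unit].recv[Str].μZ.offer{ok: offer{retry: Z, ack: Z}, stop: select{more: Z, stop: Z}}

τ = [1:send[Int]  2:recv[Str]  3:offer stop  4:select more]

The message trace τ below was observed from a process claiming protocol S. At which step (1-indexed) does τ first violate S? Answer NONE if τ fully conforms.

1

[1] got send[Int], protocol expects send[Unit]  ✗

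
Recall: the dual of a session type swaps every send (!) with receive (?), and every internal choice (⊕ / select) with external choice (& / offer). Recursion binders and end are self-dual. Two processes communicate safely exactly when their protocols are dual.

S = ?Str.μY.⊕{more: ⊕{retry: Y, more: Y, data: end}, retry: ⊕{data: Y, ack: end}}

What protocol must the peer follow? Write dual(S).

?Str → !Str
  μY → μY  (binder kept)
    ⊕{more,retry} → &{more,retry}  (internal→external)
      • more:
        ⊕{retry,more,data} → &{retry,more,data}  (internal→external)
          • retry:
            dual(Y) = Y
          • more:
            dual(Y) = Y
          • data:
            dual(end) = end
      • retry:
        ⊕{data,ack} → &{data,ack}  (internal→external)
          • data:
            dual(Y) = Y
          • ack:
            dual(end) = end

!Str.μY.&{more: &{retry: Y, more: Y, data: end}, retry: &{data: Y, ack: end}}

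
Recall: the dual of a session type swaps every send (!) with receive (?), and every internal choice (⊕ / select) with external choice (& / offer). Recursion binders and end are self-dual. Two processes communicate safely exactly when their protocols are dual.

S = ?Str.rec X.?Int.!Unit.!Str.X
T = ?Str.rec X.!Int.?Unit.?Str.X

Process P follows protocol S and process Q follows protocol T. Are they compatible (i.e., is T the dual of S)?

?Str ‖ ?Str  ✗ same direction on both sides — not dual

NO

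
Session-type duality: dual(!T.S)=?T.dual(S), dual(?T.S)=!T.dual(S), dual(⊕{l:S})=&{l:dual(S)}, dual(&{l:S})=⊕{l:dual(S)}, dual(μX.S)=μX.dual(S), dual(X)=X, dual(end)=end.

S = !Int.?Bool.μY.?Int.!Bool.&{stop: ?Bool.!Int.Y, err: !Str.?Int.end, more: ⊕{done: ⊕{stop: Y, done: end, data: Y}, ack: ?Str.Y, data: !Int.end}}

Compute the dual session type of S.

?Int.!Bool.μY.!Int.?Bool.⊕{stop: !Bool.?Int.Y, err: ?Str.!Int.end, more: &{done: &{stop: Y, done: end, data: Y}, ack: !Str.Y, data: ?Int.end}}

!Int ↦ ?Int
  ?Bool ↦ !Bool
    μY ↦ μY  (μ self-dual)
      ?Int ↦ !Int
        !Bool ↦ ?Bool
          &{stop,err,more} ↦ ⊕{stop,err,more}  (external→internal)
            • stop:
              ?Bool ↦ !Bool
                !Int ↦ ?Int
                  dual(Y) = Y
            • err:
              !Str ↦ ?Str
                ?Int ↦ !Int
                  dual(end) = end
            • more:
              ⊕{done,ack,data} ↦ &{done,ack,data}  (select→offer)
                • done:
                  ⊕{stop,done,data} ↦ &{stop,done,data}  (select→offer)
                    • stop:
                      dual(Y) = Y
                    • done:
                      dual(end) = end
                    • data:
                      dual(Y) = Y
                • ack:
                  ?Str ↦ !Str
                    dual(Y) = Y
                • data:
                  !Int ↦ ?Int
                    dual(end) = end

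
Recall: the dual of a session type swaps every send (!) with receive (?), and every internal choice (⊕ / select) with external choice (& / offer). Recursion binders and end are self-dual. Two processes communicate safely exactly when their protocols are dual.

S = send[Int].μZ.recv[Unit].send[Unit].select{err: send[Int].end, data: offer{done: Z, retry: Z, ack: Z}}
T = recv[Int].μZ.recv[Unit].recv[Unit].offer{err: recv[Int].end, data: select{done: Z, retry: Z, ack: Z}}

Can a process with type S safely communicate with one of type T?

send[Int] ‖ recv[Int]  match
  μZ ‖ μZ  match (binder kept)
    recv[Unit] ‖ recv[Unit]  ✗ same direction on both sides — not dual

NO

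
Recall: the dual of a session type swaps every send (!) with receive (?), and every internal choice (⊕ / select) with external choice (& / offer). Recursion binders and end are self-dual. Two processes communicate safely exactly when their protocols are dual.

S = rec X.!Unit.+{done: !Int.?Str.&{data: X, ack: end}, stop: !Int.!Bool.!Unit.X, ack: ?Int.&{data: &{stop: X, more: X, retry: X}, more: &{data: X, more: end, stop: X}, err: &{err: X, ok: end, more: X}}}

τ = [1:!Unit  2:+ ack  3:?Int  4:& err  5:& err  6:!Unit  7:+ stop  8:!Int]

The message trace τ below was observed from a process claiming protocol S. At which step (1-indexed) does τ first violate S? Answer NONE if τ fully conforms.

NONE

step 1: !Unit  match  cont: +{done: !Int.?Str.&{data: rec X.…, ack: end}, stop: !Int.!Bool.!Unit.rec X.…, ack: ?Int.&{data: &{stop: rec X.…, more: rec X.…, retry: rec X.…}, more: &{data: rec X.…, more: end, stop: rec X.…}, err: &{err: rec X.…, ok: end, more: rec X.…}}}
step 2: + ack  match  cont: ?Int.&{data: &{stop: rec X.…, more: rec X.…, retry: rec X.…}, more: &{data: rec X.…, more: end, stop: rec X.…}, err: &{err: rec X.…, ok: end, more: rec X.…}}
step 3: ?Int  match  cont: &{data: &{stop: rec X.…, more: rec X.…, retry: rec X.…}, more: &{data: rec X.…, more: end, stop: rec X.…}, err: &{err: rec X.…, ok: end, more: rec X.…}}
step 4: & err  match  cont: &{err: rec X.…, ok: end, more: rec X.…}
step 5: & err  match  cont: rec X.…
step 6: !Unit  match  cont: +{done: !Int.?Str.&{data: rec X.…, ack: end}, stop: !Int.!Bool.!Unit.rec X.…, ack: ?Int.&{data: &{stop: rec X.…, more: rec X.…, retry: rec X.…}, more: &{data: rec X.…, more: end, stop: rec X.…}, err: &{err: rec X.…, ok: end, more: rec X.…}}}
step 7: + stop  match  cont: !Int.!Bool.!Unit.rec X.…
step 8: !Int  match  cont: !Bool.!Unit.rec X.…
trace exhausted — no violation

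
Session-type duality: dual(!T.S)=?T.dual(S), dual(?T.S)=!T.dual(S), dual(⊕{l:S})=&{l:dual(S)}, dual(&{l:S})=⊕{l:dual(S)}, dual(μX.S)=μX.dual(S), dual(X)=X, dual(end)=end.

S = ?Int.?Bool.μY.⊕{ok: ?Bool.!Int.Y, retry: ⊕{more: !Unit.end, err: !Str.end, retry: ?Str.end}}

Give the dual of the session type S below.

?Int = !Int
  ?Bool = !Bool
    μY = μY  (rec unchanged)
      ⊕{ok,retry} = &{ok,retry}  (⊕→&)
        • ok:
          ?Bool = !Bool
            !Int = ?Int
              dual(Y) = Y
        • retry:
          ⊕{more,err,retry} = &{more,err,retry}  (⊕→&)
            • more:
              !Unit = ?Unit
                dual(end) = end
            • err:
              !Str = ?Str
                dual(end) = end
            • retry:
              ?Str = !Str
                dual(end) = end

!Int.!Bool.μY.&{ok: !Bool.?Int.Y, retry: &{more: ?Unit.end, err: ?Str.end, retry: !Str.end}}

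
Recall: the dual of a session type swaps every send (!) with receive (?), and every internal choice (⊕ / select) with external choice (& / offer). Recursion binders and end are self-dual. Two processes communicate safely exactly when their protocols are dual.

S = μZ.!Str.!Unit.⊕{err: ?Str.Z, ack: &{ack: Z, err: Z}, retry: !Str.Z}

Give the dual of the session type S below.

μZ = μZ  (binder kept)
  !Str = ?Str
    !Unit = ?Unit
      ⊕{err,ack,retry} = &{err,ack,retry}  (⊕→&)
        [err]
          ?Str = !Str
            dual(Z) = Z
        [ack]
          &{ack,err} = ⊕{ack,err}  (offer→select)
            [ack]
              dual(Z) = Z
            [err]
              dual(Z) = Z
        [retry]
          !Str = ?Str
            dual(Z) = Z

μZ.?Str.?Unit.&{err: !Str.Z, ack: ⊕{ack: Z, err: Z}, retry: ?Str.Z}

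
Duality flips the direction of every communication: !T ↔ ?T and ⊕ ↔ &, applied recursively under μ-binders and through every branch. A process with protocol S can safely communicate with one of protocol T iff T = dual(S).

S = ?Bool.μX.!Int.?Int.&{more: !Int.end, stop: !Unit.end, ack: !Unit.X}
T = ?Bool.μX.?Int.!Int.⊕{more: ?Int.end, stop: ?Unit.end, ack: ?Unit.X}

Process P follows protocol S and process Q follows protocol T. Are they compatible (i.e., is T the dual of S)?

?Bool vs ?Bool  ✗ same direction on both sides — not dual

NO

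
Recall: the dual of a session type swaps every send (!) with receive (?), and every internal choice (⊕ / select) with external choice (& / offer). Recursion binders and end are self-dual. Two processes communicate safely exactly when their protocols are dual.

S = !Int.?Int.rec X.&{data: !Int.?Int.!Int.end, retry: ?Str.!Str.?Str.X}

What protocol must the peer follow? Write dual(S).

!Int ↦ ?Int
  ?Int ↦ !Int
    rec X ↦ rec X  (rec unchanged)
      &{data,retry} ↦ +{data,retry}  (offer→select)
        [data]
          !Int ↦ ?Int
            ?Int ↦ !Int
              !Int ↦ ?Int
                dual(end) = end
        [retry]
          ?Str ↦ !Str
            !Str ↦ ?Str
              ?Str ↦ !Str
                dual(X) = X

?Int.!Int.rec X.+{data: ?Int.!Int.?Int.end, retry: !Str.?Str.!Str.X}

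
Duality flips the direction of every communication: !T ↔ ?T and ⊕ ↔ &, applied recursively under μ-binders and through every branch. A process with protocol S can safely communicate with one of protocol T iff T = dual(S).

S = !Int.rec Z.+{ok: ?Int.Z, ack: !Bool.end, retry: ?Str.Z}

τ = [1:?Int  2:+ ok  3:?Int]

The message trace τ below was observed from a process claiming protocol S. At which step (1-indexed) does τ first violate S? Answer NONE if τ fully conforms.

step 1: got ?Int, protocol expects !Int  ✗

1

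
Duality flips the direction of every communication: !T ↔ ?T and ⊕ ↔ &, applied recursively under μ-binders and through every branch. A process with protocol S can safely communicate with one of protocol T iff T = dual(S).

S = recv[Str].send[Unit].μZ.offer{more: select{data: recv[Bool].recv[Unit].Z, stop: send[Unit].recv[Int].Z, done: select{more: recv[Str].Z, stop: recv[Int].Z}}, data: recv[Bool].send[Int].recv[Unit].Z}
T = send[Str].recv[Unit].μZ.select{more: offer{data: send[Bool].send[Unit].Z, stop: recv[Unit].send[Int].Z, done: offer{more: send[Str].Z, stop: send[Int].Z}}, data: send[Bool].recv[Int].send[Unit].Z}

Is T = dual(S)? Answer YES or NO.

YES

recv[Str] ‖ send[Str]  ok
  send[Unit] ‖ recv[Unit]  ok
    μZ ‖ μZ  ok (rec unchanged)
      offer{more,data} ‖ select{more,data}  ok labels match
        • more:
          select{data,stop,done} ‖ offer{data,stop,done}  ok labels match
            • data:
              recv[Bool] ‖ send[Bool]  ok
                recv[Unit] ‖ send[Unit]  ok
                  Z ‖ Z  ok
            • stop:
              send[Unit] ‖ recv[Unit]  ok
                recv[Int] ‖ send[Int]  ok
                  Z ‖ Z  ok
            • done:
              select{more,stop} ‖ offer{more,stop}  ok labels match
                • more:
                  recv[Str] ‖ send[Str]  ok
                    Z ‖ Z  ok
                • stop:
                  recv[Int] ‖ send[Int]  ok
                    Z ‖ Z  ok
        • data:
          recv[Bool] ‖ send[Bool]  ok
            send[Int] ‖ recv[Int]  ok
              recv[Unit] ‖ send[Unit]  ok
                Z ‖ Z  ok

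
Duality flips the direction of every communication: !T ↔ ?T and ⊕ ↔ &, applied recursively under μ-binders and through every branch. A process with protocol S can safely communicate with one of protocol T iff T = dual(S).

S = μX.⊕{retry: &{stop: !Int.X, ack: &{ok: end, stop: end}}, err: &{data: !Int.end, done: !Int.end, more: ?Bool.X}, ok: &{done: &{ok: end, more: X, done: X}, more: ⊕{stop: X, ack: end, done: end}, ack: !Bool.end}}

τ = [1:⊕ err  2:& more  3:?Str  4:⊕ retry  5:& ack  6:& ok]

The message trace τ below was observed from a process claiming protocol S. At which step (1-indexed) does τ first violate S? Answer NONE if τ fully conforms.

step 1: ⊕ err  match  now at &{data: !Int.end, done: !Int.end, more: ?Bool.μX.…}
step 2: & more  match  now at ?Bool.μX.…
step 3: got ?Str, protocol expects ?Bool  ✗

3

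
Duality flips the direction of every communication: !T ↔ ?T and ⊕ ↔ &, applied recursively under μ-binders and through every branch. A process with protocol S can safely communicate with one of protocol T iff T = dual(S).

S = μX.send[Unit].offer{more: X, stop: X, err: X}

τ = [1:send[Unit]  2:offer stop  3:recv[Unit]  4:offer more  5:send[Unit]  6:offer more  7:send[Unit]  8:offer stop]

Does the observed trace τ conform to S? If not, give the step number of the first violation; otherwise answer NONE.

3

step 1: send[Unit]  match  residual = offer{more: μX.…, stop: μX.…, err: μX.…}
step 2: offer stop  match  residual = μX.…
step 3: got recv[Unit], protocol expects send[Unit]  ✗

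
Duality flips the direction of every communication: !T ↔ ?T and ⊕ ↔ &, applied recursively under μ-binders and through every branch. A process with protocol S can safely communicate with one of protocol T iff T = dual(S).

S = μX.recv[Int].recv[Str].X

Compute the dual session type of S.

μX = μX  (binder kept)
  recv[Int] = send[Int]
    recv[Str] = send[Str]
      X ↦ X

μX.send[Int].send[Str].X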